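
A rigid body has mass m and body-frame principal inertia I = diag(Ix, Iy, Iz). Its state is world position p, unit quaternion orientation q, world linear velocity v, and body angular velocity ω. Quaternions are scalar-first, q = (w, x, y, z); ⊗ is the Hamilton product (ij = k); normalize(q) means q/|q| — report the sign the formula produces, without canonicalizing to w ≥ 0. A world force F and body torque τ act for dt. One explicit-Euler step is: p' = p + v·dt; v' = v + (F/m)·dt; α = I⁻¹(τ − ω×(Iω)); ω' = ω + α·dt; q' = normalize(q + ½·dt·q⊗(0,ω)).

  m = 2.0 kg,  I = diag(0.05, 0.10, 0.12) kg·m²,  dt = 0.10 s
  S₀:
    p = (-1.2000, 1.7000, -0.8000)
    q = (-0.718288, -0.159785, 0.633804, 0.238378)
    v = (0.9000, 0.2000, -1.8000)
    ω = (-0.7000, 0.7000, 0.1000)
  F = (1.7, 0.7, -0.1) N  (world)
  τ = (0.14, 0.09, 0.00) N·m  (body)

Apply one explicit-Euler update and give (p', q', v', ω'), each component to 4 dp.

p' = (-1.1100, 1.7200, -0.9800)
q' = (-0.7463, -0.1396, 0.6004, 0.2511)
v' = (0.9850, 0.2350, -1.8050)
ω' = (-0.4228, 0.7851, 0.1204)

new position p' = (-1.1100, 1.7200, -0.9800)
v' = v + a·dt = (0.9850, 0.2350, -1.8050)
ω×(Iω) gyroscopic = (0.0014, 0.0049, -0.0245)
α = I⁻¹(τ − ω×Iω) = (2.7720, 0.8510, 0.2042)
ω + α·dt = (-0.4228, 0.7851, 0.1204)
Hamilton product q⊗(0,ω) = (-0.5793501, 0.3993174, -0.6536877, 0.2599845)
q' = normalize(q + ½dt·q⊗(0,ω)) = (-0.7463, -0.1396, 0.6004, 0.2511)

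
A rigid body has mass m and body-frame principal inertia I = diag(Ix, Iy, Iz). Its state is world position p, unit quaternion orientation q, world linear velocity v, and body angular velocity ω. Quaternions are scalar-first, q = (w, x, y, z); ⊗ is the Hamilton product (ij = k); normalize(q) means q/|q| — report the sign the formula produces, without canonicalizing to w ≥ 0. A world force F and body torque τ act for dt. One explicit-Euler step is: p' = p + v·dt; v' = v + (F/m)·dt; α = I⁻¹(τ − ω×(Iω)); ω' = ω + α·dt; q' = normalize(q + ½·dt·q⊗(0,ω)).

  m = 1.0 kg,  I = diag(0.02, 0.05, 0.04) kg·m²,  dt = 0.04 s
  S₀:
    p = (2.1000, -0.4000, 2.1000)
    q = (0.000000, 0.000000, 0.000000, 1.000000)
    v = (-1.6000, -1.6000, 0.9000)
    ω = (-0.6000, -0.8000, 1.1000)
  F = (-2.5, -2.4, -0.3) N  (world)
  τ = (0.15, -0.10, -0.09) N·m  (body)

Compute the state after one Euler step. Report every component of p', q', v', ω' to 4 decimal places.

a = (-2.5000, -2.4000, -0.3000)
new position p' = (2.0360, -0.4640, 2.1360)
v + (F/m)dt = (-1.7000, -1.6960, 0.8880)
angular accel α = (7.0600, -2.2640, -2.6100)
ω + α·dt = (-0.3176, -0.8906, 0.9956)
q⊗(0,ω) = (-1.1000000, 0.8000000, -0.6000000, 0.0000000)
updated quaternion q' = (-0.0220, 0.0160, -0.0120, 0.9996)

p' = (2.0360, -0.4640, 2.1360)
q' = (-0.0220, 0.0160, -0.0120, 0.9996)
v' = (-1.7000, -1.6960, 0.8880)
ω' = (-0.3176, -0.8906, 0.9956)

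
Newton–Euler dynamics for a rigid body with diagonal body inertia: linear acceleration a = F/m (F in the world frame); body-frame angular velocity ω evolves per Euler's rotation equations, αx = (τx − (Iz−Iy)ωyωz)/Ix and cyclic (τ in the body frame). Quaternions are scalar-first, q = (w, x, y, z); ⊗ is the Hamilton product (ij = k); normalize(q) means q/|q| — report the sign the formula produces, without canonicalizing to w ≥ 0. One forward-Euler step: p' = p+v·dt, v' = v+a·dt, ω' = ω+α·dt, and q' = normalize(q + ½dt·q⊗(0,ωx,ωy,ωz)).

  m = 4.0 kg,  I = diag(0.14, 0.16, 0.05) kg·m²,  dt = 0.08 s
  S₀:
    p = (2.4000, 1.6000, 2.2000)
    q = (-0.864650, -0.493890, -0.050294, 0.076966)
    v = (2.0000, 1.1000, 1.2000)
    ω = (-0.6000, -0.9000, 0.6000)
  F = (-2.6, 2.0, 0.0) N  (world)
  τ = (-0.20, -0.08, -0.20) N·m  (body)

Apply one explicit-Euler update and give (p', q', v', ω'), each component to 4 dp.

a = F/m = (-0.6500, 0.5000, 0.0000)
new position p' = (2.5600, 1.6880, 2.2960)
v + (F/m)dt = (1.9480, 1.1400, 1.2000)
gyro term ω×Iω = (0.0594, -0.0324, 0.0108)
(τ − ω×Iω)/I = (-1.8529, -0.2975, -4.2160)
new body rate ω' = (-0.7482, -0.9238, 0.2627)
Hamilton product q⊗(0,ω) = (-0.3877782, 0.5578830, 1.0283394, -0.1044654)
q' = normalize(q + ½dt·q⊗(0,ω)) = (-0.8791, -0.4710, -0.0091, 0.0727)

p' = (2.5600, 1.6880, 2.2960)
q' = (-0.8791, -0.4710, -0.0091, 0.0727)
v' = (1.9480, 1.1400, 1.2000)
ω' = (-0.7482, -0.9238, 0.2627)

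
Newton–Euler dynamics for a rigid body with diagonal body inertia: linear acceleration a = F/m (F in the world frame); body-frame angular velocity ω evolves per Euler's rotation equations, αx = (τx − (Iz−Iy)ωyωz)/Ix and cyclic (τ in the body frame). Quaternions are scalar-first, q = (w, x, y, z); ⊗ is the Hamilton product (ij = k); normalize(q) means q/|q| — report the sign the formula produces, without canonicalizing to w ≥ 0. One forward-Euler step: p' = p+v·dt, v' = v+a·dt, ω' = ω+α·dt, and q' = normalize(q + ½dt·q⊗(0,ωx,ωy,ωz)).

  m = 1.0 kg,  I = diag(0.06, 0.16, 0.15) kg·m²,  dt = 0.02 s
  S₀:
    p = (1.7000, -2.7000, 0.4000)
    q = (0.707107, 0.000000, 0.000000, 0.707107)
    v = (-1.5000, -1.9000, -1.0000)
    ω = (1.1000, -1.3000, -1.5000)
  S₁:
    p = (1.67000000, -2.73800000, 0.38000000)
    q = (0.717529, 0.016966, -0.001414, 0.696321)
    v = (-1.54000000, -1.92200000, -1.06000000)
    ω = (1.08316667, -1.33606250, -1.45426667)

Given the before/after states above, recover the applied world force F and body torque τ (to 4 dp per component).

velocity change Δv = (-0.04000000, -0.02200000, -0.06000000)
applied force F = (-2.0000, -1.1000, -3.0000)
rate change Δω = (-0.01683333, -0.03606250, 0.04573333)
precession coupling = (-0.0195, 0.1485, -0.1430)
I·α + gyro = (-0.0700, -0.1400, 0.2000)

F = (-2.0000, -1.1000, -3.0000)
τ = (-0.0700, -0.1400, 0.2000)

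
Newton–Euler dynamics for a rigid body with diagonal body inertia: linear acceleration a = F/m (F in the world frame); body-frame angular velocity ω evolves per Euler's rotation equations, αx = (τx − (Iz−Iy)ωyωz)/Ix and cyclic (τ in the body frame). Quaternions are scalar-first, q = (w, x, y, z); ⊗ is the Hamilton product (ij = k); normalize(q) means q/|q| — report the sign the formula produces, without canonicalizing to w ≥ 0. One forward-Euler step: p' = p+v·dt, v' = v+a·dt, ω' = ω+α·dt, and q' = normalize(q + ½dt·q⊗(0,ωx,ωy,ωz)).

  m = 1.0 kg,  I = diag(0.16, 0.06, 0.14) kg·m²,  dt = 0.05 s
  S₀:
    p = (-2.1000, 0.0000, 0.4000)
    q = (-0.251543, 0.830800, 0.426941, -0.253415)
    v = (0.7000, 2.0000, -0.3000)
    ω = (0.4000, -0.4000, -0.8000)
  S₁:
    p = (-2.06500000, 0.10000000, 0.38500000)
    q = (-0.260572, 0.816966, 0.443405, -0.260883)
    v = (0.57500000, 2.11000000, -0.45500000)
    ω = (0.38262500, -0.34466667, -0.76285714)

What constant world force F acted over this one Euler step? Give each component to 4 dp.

F = (-2.5000, 2.2000, -3.1000)

v₁ − v₀ = (-0.12500000, 0.11000000, -0.15500000)
F = m·Δv/dt = (-2.5000, 2.2000, -3.1000)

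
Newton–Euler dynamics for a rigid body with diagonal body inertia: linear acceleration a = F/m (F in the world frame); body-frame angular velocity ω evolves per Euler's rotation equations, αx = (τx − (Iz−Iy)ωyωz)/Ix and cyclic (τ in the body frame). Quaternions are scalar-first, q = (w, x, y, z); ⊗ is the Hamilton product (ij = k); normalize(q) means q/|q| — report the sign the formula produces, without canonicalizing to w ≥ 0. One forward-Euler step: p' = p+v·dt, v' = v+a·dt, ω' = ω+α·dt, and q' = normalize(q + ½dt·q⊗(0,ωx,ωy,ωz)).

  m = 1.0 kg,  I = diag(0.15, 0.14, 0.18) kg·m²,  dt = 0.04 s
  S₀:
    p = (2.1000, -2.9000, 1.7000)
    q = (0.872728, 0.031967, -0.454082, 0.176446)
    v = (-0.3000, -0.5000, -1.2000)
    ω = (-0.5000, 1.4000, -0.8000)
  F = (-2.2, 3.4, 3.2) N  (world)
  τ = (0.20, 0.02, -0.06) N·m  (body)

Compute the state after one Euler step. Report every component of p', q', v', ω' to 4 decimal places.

p' = (2.0880, -2.9200, 1.6520)
q' = (0.8881, 0.0255, -0.4307, 0.1587)
v' = (-0.3880, -0.3640, -1.0720)
ω' = (-0.4347, 1.4091, -0.8149)

precession coupling ω×(Iω) = (-0.0448, -0.0120, 0.0070)
(τ − ω×Iω)/I = (1.6320, 0.2286, -0.3722)
ω + α·dt = (-0.4347, 1.4091, -0.8149)
2q̇ = q⊗(0,ω) = (0.7928551, -0.3201228, 1.1591698, -0.8804696)
updated quaternion q' = (0.8881, 0.0255, -0.4307, 0.1587)
linear accel F/m = (-2.2000, 3.4000, 3.2000)
p + v·dt = (2.0880, -2.9200, 1.6520)
new velocity v' = (-0.3880, -0.3640, -1.0720)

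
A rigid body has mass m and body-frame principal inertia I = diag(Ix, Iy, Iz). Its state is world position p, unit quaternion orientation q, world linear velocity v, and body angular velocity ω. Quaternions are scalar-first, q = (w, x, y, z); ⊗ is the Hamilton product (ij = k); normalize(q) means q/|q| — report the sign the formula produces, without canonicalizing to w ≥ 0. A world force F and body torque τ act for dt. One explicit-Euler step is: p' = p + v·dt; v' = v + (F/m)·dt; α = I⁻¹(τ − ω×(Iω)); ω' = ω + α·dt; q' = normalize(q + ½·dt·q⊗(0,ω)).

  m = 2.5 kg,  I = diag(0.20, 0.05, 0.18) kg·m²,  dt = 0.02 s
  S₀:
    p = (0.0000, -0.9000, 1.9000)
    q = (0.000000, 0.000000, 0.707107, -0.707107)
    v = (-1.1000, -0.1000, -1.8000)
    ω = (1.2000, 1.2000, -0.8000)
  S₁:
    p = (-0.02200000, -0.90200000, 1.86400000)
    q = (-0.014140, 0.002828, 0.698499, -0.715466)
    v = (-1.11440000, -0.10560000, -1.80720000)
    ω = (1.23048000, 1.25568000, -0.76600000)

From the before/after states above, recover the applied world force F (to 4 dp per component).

F = (-1.8000, -0.7000, -0.9000)

Δv = v₁−v₀ = (-0.01440000, -0.00560000, -0.00720000)
applied force F = (-1.8000, -0.7000, -0.9000)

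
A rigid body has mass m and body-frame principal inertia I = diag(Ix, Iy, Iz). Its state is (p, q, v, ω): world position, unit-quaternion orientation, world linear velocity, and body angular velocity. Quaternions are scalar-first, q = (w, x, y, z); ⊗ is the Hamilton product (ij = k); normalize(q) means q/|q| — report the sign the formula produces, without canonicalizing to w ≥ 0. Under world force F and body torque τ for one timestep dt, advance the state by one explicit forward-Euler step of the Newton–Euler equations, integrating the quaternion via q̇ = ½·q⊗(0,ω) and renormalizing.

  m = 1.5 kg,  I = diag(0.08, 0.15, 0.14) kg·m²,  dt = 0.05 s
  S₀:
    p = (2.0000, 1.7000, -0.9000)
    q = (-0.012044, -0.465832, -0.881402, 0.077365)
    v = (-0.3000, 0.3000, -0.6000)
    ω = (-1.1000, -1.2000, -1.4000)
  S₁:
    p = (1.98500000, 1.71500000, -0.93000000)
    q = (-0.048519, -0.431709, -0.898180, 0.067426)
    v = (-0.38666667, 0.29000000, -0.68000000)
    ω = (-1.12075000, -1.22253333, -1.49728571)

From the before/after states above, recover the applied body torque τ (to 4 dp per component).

rate change Δω = (-0.02075000, -0.02253333, -0.09728571)
I·α + gyro = (-0.0500, -0.1600, -0.1800)

τ = (-0.0500, -0.1600, -0.1800)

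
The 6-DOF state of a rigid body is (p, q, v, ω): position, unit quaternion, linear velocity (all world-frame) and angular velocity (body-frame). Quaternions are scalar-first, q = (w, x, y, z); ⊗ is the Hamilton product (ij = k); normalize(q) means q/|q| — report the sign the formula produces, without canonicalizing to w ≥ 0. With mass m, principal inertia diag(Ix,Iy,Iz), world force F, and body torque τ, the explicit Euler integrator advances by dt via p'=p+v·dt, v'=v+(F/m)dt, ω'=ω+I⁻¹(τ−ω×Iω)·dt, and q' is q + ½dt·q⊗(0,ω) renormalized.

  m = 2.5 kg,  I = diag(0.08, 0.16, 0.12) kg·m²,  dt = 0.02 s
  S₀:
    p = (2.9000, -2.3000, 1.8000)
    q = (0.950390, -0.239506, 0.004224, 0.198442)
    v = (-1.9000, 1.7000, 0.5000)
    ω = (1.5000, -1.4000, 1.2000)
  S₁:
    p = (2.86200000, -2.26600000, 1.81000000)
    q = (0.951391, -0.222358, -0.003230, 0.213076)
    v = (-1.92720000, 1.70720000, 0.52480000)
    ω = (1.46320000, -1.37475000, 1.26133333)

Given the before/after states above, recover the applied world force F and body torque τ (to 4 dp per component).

Δv = v₁−v₀ = (-0.02720000, 0.00720000, 0.02480000)
m·(v₁−v₀)/dt = (-3.4000, 0.9000, 3.1000)
ω₁ − ω₀ = (-0.03680000, 0.02525000, 0.06133333)
I·α + gyro = (-0.0800, 0.1300, 0.2000)

F = (-3.4000, 0.9000, 3.1000)
τ = (-0.0800, 0.1300, 0.2000)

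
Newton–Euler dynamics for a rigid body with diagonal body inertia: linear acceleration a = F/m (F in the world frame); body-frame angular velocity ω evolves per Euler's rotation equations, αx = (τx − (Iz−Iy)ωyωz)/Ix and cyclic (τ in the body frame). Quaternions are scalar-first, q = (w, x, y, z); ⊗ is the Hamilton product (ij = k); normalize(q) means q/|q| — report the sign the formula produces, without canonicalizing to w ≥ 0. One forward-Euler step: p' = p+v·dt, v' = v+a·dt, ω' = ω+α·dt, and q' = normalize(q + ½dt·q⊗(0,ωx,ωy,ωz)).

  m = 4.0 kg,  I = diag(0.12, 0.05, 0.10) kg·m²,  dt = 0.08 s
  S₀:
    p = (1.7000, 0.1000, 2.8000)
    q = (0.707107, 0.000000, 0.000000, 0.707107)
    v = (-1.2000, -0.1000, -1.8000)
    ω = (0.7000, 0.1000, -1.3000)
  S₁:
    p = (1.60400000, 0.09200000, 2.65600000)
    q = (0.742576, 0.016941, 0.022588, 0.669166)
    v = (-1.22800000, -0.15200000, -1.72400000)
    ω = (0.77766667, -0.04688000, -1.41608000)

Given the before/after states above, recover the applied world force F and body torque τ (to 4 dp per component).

ω₁ − ω₀ = (0.07766667, -0.14688000, -0.11608000)
ω₀×(Iω₀) = (-0.0065, -0.0182, -0.0049)
τ = I·(Δω/dt) + ω₀×(Iω₀) = (0.1100, -0.1100, -0.1500)
v₁ − v₀ = (-0.02800000, -0.05200000, 0.07600000)
m·(v₁−v₀)/dt = (-1.4000, -2.6000, 3.8000)

F = (-1.4000, -2.6000, 3.8000)
τ = (0.1100, -0.1100, -0.1500)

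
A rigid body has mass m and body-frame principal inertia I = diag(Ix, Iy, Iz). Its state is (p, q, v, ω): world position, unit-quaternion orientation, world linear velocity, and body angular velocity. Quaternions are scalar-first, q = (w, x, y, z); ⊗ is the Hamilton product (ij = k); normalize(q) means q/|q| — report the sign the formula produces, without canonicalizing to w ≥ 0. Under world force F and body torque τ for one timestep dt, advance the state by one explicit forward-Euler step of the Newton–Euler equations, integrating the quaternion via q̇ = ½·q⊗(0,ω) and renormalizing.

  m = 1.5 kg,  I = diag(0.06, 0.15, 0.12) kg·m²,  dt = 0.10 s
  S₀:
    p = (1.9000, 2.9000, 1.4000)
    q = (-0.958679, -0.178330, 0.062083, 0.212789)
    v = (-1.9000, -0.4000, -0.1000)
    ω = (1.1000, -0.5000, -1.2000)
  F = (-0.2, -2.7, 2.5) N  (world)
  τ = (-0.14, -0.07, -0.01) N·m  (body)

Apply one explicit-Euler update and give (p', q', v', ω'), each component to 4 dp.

linear accel F/m = (-0.1333, -1.8000, 1.6667)
p' = p + v·dt = (1.7100, 2.8600, 1.3900)
v' = v + a·dt = (-1.9133, -0.5800, 0.0667)
α = I⁻¹(τ − ω×Iω) = (-2.0333, -0.9947, 0.3292)
ω' = ω + α·dt = (0.8967, -0.5995, -1.1671)
Hamilton product q⊗(0,ω) = (0.4825513, -1.0226520, 0.4994114, 1.1712885)
q' = normalize(q + ½dt·q⊗(0,ω)) = (-0.9312, -0.2286, 0.0867, 0.2704)

p' = (1.7100, 2.8600, 1.3900)
q' = (-0.9312, -0.2286, 0.0867, 0.2704)
v' = (-1.9133, -0.5800, 0.0667)
ω' = (0.8967, -0.5995, -1.1671)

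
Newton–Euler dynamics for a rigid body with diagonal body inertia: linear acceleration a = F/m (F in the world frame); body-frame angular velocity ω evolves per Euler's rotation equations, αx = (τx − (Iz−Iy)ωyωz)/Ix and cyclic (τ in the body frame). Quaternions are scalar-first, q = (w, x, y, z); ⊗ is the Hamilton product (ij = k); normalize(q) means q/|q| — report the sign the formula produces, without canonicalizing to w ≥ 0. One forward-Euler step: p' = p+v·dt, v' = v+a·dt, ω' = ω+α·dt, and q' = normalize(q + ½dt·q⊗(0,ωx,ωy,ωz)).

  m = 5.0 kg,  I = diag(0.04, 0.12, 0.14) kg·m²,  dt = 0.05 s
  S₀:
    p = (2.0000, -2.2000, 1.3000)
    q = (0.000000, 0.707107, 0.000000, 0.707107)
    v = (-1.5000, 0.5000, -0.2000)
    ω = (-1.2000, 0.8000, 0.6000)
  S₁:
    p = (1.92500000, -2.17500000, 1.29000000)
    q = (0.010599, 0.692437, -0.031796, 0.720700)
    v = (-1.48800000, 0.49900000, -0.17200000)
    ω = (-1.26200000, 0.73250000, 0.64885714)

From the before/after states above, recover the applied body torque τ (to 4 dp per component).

τ = (-0.0400, -0.0900, 0.0600)

Δω = ω₁−ω₀ = (-0.06200000, -0.06750000, 0.04885714)
gyro term ω₀×Iω₀ = (0.0096, 0.0720, -0.0768)
I·α + gyro = (-0.0400, -0.0900, 0.0600)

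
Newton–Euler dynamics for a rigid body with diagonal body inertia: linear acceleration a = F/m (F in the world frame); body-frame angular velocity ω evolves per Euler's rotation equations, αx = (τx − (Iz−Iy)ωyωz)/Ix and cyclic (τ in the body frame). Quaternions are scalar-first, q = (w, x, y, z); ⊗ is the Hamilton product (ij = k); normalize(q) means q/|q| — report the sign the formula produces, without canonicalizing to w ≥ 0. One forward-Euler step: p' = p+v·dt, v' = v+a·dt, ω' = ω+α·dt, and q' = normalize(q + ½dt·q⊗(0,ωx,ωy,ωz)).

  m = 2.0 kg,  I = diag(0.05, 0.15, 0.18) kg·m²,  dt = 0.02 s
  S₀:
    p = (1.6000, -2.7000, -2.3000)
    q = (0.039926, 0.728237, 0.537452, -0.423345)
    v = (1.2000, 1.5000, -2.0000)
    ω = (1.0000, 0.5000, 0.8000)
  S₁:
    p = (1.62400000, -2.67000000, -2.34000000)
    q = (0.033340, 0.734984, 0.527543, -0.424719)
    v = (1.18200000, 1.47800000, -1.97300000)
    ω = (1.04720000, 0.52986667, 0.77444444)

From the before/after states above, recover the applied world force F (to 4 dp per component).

v₁ − v₀ = (-0.01800000, -0.02200000, 0.02700000)
F = m·Δv/dt = (-1.8000, -2.2000, 2.7000)

F = (-1.8000, -2.2000, 2.7000)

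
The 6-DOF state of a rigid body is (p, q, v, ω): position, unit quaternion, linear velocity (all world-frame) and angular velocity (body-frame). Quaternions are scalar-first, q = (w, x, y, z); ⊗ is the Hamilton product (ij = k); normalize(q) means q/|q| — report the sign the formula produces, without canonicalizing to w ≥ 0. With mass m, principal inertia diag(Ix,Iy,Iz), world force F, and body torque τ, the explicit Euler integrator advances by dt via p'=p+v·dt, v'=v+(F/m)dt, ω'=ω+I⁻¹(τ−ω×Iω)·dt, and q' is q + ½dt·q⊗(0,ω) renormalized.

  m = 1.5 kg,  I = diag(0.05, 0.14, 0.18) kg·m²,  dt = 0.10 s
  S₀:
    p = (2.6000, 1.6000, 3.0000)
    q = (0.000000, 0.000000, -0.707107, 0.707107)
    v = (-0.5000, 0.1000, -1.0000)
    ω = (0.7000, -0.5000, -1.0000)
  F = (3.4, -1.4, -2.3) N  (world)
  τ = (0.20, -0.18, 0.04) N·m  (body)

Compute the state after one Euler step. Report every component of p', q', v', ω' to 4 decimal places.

ω×(Iω) gyroscopic = (0.0200, 0.0910, -0.0315)
α = I⁻¹(τ − ω×Iω) = (3.6000, -1.9357, 0.3972)
ω' = ω + α·dt = (1.0600, -0.6936, -0.9603)
2q̇ = q⊗(0,ω) = (0.3535535, 1.0606605, 0.4949749, 0.4949749)
q' = normalize(q + ½dt·q⊗(0,ω)) = (0.0176, 0.0529, -0.6809, 0.7303)
p + v·dt = (2.5500, 1.6100, 2.9000)
v' = v + a·dt = (-0.2733, 0.0067, -1.1533)

p' = (2.5500, 1.6100, 2.9000)
q' = (0.0176, 0.0529, -0.6809, 0.7303)
v' = (-0.2733, 0.0067, -1.1533)
ω' = (1.0600, -0.6936, -0.9603)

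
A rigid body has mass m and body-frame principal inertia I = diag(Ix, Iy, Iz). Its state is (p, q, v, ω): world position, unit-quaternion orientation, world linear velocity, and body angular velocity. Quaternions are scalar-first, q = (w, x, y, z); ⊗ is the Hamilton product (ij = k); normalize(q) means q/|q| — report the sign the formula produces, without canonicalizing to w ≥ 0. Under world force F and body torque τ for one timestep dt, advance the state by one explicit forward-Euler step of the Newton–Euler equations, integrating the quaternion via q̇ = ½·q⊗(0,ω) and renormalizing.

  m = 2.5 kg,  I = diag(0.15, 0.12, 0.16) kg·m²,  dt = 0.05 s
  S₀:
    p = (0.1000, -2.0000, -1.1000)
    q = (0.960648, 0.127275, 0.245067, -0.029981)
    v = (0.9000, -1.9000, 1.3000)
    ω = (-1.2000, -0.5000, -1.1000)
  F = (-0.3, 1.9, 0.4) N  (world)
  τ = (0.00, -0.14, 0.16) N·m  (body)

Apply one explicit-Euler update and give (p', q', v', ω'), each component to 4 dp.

p' = (0.1450, -2.0950, -1.0350)
q' = (0.9658, 0.0913, 0.2372, -0.0506)
v' = (0.8940, -1.8620, 1.3080)
ω' = (-1.2073, -0.5528, -1.0444)

p' = p + v·dt = (0.1450, -2.0950, -1.0350)
v + (F/m)dt = (0.8940, -1.8620, 1.3080)
ω×(Iω) gyroscopic = (0.0220, -0.0132, -0.0180)
α = I⁻¹(τ − ω×Iω) = (-0.1467, -1.0567, 1.1125)
ω' = ω + α·dt = (-1.2073, -0.5528, -1.0444)
Hamilton product q⊗(0,ω) = (0.2422844, -1.4373418, -0.3043443, -0.8262699)
updated quaternion q' = (0.9658, 0.0913, 0.2372, -0.0506)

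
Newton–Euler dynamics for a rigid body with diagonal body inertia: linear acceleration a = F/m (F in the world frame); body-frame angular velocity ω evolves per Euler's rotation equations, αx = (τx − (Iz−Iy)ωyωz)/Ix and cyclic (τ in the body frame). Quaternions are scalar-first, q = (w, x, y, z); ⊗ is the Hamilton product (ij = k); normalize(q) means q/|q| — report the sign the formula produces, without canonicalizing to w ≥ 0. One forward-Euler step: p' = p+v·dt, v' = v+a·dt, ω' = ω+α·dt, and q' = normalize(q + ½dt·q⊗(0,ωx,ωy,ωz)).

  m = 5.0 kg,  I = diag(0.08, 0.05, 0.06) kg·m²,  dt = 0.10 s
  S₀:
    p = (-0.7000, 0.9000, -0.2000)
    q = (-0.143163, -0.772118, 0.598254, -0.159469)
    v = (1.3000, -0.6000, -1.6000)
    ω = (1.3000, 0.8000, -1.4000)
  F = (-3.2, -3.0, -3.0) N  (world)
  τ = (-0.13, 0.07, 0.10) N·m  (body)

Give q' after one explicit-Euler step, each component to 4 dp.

q' = (-0.1274, -0.8126, 0.5253, -0.2181)

2q̇ = q⊗(0,ω) = (0.3018936, -0.8960923, -1.4028053, -1.1949964)
q' = normalize(q + ½dt·q⊗(0,ω)) = (-0.1274, -0.8126, 0.5253, -0.2181)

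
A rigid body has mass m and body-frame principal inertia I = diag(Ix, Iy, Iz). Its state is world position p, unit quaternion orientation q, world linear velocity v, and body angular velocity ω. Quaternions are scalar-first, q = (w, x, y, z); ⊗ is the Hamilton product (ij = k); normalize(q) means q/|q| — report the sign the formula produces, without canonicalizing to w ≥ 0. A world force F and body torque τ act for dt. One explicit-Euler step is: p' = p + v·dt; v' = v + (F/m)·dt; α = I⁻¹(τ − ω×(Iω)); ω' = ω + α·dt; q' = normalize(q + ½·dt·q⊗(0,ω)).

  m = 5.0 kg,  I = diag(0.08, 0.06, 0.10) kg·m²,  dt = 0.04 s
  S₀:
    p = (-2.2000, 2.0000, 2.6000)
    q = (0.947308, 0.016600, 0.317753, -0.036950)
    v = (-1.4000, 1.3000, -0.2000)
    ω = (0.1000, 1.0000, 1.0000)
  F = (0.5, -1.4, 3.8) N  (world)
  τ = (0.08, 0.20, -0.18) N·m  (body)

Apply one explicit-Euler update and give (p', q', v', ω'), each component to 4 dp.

p' = (-2.2560, 2.0520, 2.5920)
q' = (0.9413, 0.0256, 0.3362, -0.0183)
v' = (-1.3960, 1.2888, -0.1696)
ω' = (0.1200, 1.1347, 0.9288)

linear accel F/m = (0.1000, -0.2800, 0.7600)
p' = p + v·dt = (-2.2560, 2.0520, 2.5920)
new velocity v' = (-1.3960, 1.2888, -0.1696)
ω×(Iω) gyroscopic = (0.0400, -0.0020, -0.0020)
(τ − ω×Iω)/I = (0.5000, 3.3667, -1.7800)
ω + α·dt = (0.1200, 1.1347, 0.9288)
q⊗(0,ω) = (-0.2824630, 0.4494338, 0.9270130, 0.9321327)
updated quaternion q' = (0.9413, 0.0256, 0.3362, -0.0183)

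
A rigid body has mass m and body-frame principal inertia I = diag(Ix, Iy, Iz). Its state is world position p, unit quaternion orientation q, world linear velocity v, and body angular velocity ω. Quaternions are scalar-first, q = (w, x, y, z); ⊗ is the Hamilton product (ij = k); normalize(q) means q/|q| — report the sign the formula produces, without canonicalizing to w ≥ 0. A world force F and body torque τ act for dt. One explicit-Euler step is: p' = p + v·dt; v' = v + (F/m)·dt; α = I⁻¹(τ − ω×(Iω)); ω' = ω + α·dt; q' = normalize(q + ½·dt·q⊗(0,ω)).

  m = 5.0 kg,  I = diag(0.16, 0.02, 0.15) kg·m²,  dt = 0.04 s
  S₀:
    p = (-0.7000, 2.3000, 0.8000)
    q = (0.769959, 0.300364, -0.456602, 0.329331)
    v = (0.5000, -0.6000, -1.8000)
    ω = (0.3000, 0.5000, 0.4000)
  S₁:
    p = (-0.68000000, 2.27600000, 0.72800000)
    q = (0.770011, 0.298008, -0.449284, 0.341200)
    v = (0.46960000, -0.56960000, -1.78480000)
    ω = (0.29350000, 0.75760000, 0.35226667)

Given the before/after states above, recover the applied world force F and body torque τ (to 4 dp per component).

ω₁ − ω₀ = (-0.00650000, 0.25760000, -0.04773333)
τ = I·(Δω/dt) + ω₀×(Iω₀) = (0.0000, 0.1300, -0.2000)
velocity change Δv = (-0.03040000, 0.03040000, 0.01520000)
applied force F = (-3.8000, 3.8000, 1.9000)

F = (-3.8000, 3.8000, 1.9000)
τ = (0.0000, 0.1300, -0.2000)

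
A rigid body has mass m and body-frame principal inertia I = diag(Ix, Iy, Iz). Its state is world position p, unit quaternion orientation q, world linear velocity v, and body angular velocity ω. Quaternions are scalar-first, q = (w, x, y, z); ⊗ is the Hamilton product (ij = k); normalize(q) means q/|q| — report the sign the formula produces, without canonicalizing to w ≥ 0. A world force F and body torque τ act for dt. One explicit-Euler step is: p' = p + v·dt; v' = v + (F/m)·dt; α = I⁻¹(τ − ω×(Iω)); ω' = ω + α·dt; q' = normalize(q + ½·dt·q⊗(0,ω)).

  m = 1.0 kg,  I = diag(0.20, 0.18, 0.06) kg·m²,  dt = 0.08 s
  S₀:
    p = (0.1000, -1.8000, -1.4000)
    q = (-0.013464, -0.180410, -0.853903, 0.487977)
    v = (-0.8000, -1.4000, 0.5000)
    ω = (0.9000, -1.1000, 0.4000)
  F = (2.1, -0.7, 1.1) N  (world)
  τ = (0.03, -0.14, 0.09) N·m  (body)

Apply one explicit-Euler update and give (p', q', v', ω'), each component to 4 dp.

p' = (0.0360, -1.9120, -1.3600)
q' = (-0.0523, -0.1728, -0.8314, 0.5255)
v' = (-0.6320, -1.4560, 0.5880)
ω' = (0.8909, -1.1846, 0.4936)

p + v·dt = (0.0360, -1.9120, -1.3600)
v + (F/m)dt = (-0.6320, -1.4560, 0.5880)
gyro term ω×Iω = (0.0528, 0.0504, 0.0198)
α = I⁻¹(τ − ω×Iω) = (-0.1140, -1.0578, 1.1700)
new body rate ω' = (0.8909, -1.1846, 0.4936)
Hamilton product q⊗(0,ω) = (-0.9721151, 0.1830959, 0.5261537, 0.9615781)
q' = normalize(q + ½dt·q⊗(0,ω)) = (-0.0523, -0.1728, -0.8314, 0.5255)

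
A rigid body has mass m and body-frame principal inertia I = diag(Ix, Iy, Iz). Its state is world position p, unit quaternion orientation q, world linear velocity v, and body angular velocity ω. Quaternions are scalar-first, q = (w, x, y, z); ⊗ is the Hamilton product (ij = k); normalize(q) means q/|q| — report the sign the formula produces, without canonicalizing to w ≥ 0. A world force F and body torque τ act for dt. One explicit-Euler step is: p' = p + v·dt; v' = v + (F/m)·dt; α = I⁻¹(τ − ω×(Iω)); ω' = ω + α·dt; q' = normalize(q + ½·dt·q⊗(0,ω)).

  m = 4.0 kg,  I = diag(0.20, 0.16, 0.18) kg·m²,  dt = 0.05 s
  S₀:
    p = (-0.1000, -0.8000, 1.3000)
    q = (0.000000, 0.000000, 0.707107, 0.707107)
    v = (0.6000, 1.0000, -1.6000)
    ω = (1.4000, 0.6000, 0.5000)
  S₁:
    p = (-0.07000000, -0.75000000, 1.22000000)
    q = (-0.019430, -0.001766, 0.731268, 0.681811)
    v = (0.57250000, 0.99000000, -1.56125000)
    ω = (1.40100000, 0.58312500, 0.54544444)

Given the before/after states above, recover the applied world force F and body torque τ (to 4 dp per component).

velocity change Δv = (-0.02750000, -0.01000000, 0.03875000)
m·(v₁−v₀)/dt = (-2.2000, -0.8000, 3.1000)
Δω = ω₁−ω₀ = (0.00100000, -0.01687500, 0.04544444)
gyro term ω₀×Iω₀ = (0.0060, 0.0140, -0.0336)
applied torque τ = (0.0100, -0.0400, 0.1300)

F = (-2.2000, -0.8000, 3.1000)
τ = (0.0100, -0.0400, 0.1300)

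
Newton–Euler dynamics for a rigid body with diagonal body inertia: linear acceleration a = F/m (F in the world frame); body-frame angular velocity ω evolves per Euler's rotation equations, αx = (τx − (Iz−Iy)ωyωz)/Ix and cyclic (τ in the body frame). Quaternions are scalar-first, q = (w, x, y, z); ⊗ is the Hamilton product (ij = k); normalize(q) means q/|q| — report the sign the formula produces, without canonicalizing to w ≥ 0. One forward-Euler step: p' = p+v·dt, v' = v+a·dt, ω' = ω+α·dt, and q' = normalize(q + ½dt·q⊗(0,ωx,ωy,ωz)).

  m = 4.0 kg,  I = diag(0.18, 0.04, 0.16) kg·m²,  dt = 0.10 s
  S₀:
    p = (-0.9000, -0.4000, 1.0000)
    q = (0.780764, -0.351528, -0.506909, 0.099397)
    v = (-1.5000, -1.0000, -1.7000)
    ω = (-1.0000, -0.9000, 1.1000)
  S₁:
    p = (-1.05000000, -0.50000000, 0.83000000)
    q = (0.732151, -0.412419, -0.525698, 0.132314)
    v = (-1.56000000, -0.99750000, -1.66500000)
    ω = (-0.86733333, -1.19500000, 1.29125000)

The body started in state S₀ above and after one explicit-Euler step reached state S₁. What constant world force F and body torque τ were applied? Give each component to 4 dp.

F = (-2.4000, 0.1000, 1.4000)
τ = (0.1200, -0.1400, 0.1800)

v₁ − v₀ = (-0.06000000, 0.00250000, 0.03500000)
applied force F = (-2.4000, 0.1000, 1.4000)
rate change Δω = (0.13266667, -0.29500000, 0.19125000)
gyro term ω₀×Iω₀ = (-0.1188, -0.0220, -0.1260)
τ = I·(Δω/dt) + ω₀×(Iω₀) = (0.1200, -0.1400, 0.1800)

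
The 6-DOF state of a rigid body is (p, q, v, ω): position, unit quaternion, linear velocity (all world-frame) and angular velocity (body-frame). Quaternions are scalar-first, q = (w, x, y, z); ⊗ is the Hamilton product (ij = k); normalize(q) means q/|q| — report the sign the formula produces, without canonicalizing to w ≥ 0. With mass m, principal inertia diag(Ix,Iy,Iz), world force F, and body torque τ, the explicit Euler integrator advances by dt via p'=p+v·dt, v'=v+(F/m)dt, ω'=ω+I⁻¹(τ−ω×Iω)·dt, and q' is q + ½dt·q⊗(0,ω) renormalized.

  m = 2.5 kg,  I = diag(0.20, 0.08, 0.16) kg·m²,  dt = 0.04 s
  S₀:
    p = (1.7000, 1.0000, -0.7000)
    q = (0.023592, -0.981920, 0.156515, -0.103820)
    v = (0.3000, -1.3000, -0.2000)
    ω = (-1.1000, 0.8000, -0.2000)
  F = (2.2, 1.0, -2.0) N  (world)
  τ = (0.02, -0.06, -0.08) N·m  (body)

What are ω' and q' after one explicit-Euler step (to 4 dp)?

angular accel α = (0.1640, -0.8600, -1.1600)
ω + α·dt = (-1.0934, 0.7656, -0.2464)
2q̇ = q⊗(0,ω) = (-1.2260880, 0.0258018, -0.0633084, -0.6180879)
q + ½dt·q⊗(0,ω), renormalized = (-0.0009, -0.9810, 0.1552, -0.1161)

ω' = (-1.0934, 0.7656, -0.2464)
q' = (-0.0009, -0.9810, 0.1552, -0.1161)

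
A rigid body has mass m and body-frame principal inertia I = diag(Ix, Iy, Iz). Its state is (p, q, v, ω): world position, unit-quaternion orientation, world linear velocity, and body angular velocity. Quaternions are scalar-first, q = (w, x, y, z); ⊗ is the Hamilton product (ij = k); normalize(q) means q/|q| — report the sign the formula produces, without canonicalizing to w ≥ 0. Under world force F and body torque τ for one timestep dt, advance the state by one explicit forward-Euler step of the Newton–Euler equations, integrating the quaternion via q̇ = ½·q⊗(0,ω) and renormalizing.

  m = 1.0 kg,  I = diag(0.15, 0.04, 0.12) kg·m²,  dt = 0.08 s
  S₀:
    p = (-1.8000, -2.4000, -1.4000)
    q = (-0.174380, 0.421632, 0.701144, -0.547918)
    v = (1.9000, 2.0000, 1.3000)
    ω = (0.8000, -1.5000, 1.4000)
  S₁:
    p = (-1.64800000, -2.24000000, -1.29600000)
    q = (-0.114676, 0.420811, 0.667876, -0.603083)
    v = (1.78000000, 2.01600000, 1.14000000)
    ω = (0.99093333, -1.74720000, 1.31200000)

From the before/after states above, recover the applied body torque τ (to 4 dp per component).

τ = (0.1900, -0.0900, 0.0000)

rate change Δω = (0.19093333, -0.24720000, -0.08800000)
ω₀×(Iω₀) = (-0.1680, 0.0336, 0.1320)
I·α + gyro = (0.1900, -0.0900, 0.0000)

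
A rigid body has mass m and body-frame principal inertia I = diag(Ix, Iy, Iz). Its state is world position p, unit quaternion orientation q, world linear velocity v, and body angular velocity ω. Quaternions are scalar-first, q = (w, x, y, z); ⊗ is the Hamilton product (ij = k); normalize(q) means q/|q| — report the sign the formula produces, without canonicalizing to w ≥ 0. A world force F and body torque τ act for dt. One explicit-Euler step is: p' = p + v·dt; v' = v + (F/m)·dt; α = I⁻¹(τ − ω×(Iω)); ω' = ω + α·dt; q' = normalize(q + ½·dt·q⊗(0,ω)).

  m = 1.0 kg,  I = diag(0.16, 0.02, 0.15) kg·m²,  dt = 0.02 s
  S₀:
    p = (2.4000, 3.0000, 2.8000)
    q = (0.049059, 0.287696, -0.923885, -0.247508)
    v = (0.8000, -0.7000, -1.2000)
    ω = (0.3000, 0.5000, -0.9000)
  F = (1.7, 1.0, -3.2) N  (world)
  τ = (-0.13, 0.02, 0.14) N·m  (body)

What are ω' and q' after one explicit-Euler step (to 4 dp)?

gyro term ω×Iω = (-0.0585, -0.0027, -0.0210)
(τ − ω×Iω)/I = (-0.4469, 1.1350, 1.0733)
new body rate ω' = (0.2911, 0.5227, -0.8785)
Hamilton product q⊗(0,ω) = (0.1528765, 0.9699682, 0.2092035, 0.3768604)
q + ½dt·q⊗(0,ω), renormalized = (0.0506, 0.2974, -0.9217, -0.2437)

ω' = (0.2911, 0.5227, -0.8785)
q' = (0.0506, 0.2974, -0.9217, -0.2437)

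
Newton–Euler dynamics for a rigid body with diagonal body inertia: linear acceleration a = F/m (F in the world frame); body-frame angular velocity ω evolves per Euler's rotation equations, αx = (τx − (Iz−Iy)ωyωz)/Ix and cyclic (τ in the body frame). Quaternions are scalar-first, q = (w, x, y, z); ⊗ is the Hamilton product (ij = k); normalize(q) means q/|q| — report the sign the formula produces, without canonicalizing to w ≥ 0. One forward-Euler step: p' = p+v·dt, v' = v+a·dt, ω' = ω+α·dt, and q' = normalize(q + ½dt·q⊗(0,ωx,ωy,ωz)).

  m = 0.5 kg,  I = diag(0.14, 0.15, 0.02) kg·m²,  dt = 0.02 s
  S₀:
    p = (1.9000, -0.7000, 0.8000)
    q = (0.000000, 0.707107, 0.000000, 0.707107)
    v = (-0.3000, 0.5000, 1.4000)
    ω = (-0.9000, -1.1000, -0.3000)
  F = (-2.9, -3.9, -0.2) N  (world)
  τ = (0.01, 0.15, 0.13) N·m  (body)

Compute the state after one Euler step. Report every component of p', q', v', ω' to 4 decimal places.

angular accel α = (0.3779, 0.7840, 6.0050)
ω + α·dt = (-0.8924, -1.0843, -0.1799)
q⊗(0,ω) = (0.8485284, 0.7778177, -0.4242642, -0.7778177)
q + ½dt·q⊗(0,ω), renormalized = (0.0085, 0.7148, -0.0042, 0.6993)
p + v·dt = (1.8940, -0.6900, 0.8280)
v + (F/m)dt = (-0.4160, 0.3440, 1.3920)

p' = (1.8940, -0.6900, 0.8280)
q' = (0.0085, 0.7148, -0.0042, 0.6993)
v' = (-0.4160, 0.3440, 1.3920)
ω' = (-0.8924, -1.0843, -0.1799)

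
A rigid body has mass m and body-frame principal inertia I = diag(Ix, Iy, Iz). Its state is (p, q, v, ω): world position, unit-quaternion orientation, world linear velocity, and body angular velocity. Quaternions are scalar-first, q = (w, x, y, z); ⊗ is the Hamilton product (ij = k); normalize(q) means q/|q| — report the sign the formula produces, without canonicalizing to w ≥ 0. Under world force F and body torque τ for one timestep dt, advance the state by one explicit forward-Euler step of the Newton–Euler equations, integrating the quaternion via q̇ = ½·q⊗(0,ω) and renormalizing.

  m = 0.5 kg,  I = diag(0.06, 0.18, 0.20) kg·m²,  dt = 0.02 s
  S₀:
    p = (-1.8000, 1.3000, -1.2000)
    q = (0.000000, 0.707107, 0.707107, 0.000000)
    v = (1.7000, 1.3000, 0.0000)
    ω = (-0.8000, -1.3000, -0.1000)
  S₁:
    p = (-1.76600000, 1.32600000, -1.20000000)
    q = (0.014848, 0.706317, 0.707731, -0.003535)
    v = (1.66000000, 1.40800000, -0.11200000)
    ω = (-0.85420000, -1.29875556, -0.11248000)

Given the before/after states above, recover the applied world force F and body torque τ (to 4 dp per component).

ω₁ − ω₀ = (-0.05420000, 0.00124444, -0.01248000)
τ = I·(Δω/dt) + ω₀×(Iω₀) = (-0.1600, 0.0000, 0.0000)
velocity change Δv = (-0.04000000, 0.10800000, -0.11200000)
F = m·Δv/dt = (-1.0000, 2.7000, -2.8000)

F = (-1.0000, 2.7000, -2.8000)
τ = (-0.1600, 0.0000, 0.0000)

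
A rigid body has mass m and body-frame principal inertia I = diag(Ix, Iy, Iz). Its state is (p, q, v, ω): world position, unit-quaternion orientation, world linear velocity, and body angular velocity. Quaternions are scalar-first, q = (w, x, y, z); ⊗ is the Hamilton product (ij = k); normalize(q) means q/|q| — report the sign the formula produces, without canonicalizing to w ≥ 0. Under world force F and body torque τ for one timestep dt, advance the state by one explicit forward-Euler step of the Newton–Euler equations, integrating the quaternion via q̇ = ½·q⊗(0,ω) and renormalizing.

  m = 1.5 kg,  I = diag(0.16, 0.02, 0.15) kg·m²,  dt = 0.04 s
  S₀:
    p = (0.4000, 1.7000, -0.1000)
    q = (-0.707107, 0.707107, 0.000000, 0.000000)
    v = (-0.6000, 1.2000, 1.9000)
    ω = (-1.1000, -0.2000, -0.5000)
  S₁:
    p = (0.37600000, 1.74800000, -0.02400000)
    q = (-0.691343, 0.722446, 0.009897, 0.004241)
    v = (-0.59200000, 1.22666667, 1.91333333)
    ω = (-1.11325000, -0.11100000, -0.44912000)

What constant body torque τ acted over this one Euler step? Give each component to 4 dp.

rate change Δω = (-0.01325000, 0.08900000, 0.05088000)
precession coupling = (0.0130, 0.0055, -0.0308)
τ = I·(Δω/dt) + ω₀×(Iω₀) = (-0.0400, 0.0500, 0.1600)

τ = (-0.0400, 0.0500, 0.1600)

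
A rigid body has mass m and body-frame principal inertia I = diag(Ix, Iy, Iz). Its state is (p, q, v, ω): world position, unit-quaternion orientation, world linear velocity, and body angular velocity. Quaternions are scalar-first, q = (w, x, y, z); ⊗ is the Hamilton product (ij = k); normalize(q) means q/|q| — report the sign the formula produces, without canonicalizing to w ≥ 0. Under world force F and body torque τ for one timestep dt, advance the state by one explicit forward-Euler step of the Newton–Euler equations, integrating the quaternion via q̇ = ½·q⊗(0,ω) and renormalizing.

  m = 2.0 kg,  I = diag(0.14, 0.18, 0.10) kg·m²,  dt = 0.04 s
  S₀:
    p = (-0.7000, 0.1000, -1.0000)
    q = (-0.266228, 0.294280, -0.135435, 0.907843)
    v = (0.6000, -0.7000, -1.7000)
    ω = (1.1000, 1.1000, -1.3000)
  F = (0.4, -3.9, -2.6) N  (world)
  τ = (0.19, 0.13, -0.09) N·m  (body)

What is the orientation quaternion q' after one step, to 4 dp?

q⊗(0,ω) = (1.0054664, -1.1154126, 1.0883405, 0.8187829)
q + ½dt·q⊗(0,ω), renormalized = (-0.2459, 0.2717, -0.1136, 0.9235)

q' = (-0.2459, 0.2717, -0.1136, 0.9235)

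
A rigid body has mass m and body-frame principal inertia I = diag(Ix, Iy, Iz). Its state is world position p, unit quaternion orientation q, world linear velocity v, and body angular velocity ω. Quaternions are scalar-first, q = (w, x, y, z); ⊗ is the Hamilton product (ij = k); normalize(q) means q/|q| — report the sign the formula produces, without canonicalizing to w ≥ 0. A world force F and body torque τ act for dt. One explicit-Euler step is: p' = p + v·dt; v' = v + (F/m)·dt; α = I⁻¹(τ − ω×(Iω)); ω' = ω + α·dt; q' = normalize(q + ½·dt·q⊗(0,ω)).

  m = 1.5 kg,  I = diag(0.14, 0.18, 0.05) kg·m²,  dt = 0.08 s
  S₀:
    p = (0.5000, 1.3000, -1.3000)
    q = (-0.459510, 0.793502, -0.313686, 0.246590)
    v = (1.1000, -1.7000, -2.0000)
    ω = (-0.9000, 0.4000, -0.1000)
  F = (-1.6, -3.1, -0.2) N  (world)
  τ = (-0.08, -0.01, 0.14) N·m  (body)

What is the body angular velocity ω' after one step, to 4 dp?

ω' = (-0.9487, 0.3920, 0.1470)

gyro term ω×Iω = (0.0052, 0.0081, -0.0144)
(τ − ω×Iω)/I = (-0.6086, -0.1006, 3.0880)
ω + α·dt = (-0.9487, 0.3920, 0.1470)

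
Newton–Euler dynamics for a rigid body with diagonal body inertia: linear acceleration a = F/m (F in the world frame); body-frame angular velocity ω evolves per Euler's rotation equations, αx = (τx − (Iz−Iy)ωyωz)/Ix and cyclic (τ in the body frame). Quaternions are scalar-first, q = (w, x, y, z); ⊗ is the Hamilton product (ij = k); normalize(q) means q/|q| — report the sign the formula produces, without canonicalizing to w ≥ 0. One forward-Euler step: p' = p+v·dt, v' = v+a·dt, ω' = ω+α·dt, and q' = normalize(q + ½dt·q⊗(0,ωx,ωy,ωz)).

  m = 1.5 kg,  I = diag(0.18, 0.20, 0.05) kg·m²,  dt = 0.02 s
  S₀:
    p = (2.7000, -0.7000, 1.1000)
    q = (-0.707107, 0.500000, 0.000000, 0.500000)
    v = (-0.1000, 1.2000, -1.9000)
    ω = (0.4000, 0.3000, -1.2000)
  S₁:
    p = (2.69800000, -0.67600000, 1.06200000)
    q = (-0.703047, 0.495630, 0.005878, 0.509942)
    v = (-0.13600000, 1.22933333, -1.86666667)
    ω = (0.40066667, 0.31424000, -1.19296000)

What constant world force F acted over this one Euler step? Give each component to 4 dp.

v₁ − v₀ = (-0.03600000, 0.02933333, 0.03333333)
F = m·Δv/dt = (-2.7000, 2.2000, 2.5000)

F = (-2.7000, 2.2000, 2.5000)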